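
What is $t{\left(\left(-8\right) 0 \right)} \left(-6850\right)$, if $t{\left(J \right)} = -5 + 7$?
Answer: $-13700$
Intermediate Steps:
$t{\left(J \right)} = 2$
$t{\left(\left(-8\right) 0 \right)} \left(-6850\right) = 2 \left(-6850\right) = -13700$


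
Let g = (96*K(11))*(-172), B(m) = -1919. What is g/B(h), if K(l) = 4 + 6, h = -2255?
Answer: 165120/1919 ≈ 86.045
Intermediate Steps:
K(l) = 10
g = -165120 (g = (96*10)*(-172) = 960*(-172) = -165120)
g/B(h) = -165120/(-1919) = -165120*(-1/1919) = 165120/1919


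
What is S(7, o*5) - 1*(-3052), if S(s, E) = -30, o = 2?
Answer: 3022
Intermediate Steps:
S(7, o*5) - 1*(-3052) = -30 - 1*(-3052) = -30 + 3052 = 3022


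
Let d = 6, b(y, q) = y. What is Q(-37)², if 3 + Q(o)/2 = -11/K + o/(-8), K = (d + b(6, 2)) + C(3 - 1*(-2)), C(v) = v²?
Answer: 154449/21904 ≈ 7.0512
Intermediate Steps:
K = 37 (K = (6 + 6) + (3 - 1*(-2))² = 12 + (3 + 2)² = 12 + 5² = 12 + 25 = 37)
Q(o) = -244/37 - o/4 (Q(o) = -6 + 2*(-11/37 + o/(-8)) = -6 + 2*(-11*1/37 + o*(-⅛)) = -6 + 2*(-11/37 - o/8) = -6 + (-22/37 - o/4) = -244/37 - o/4)
Q(-37)² = (-244/37 - ¼*(-37))² = (-244/37 + 37/4)² = (393/148)² = 154449/21904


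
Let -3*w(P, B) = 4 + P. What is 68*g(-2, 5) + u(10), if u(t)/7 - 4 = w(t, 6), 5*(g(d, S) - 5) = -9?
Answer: 3194/15 ≈ 212.93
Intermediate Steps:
w(P, B) = -4/3 - P/3 (w(P, B) = -(4 + P)/3 = -4/3 - P/3)
g(d, S) = 16/5 (g(d, S) = 5 + (⅕)*(-9) = 5 - 9/5 = 16/5)
u(t) = 56/3 - 7*t/3 (u(t) = 28 + 7*(-4/3 - t/3) = 28 + (-28/3 - 7*t/3) = 56/3 - 7*t/3)
68*g(-2, 5) + u(10) = 68*(16/5) + (56/3 - 7/3*10) = 1088/5 + (56/3 - 70/3) = 1088/5 - 14/3 = 3194/15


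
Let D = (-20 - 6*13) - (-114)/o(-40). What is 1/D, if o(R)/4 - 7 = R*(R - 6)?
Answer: -3694/361955 ≈ -0.010206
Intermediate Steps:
o(R) = 28 + 4*R*(-6 + R) (o(R) = 28 + 4*(R*(R - 6)) = 28 + 4*(R*(-6 + R)) = 28 + 4*R*(-6 + R))
D = -361955/3694 (D = (-20 - 6*13) - (-114)/(28 - 24*(-40) + 4*(-40)²) = (-20 - 78) - (-114)/(28 + 960 + 4*1600) = -98 - (-114)/(28 + 960 + 6400) = -98 - (-114)/7388 = -98 - 1*(-57/3694) = -98 + 57/3694 = -361955/3694 ≈ -97.985)
1/D = 1/(-361955/3694) = -3694/361955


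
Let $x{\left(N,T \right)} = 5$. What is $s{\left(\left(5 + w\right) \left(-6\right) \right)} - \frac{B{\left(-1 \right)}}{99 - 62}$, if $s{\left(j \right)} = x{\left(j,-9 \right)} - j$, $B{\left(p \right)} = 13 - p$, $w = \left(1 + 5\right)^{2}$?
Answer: $\frac{9273}{37} \approx 250.62$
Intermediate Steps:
$w = 36$ ($w = 6^{2} = 36$)
$s{\left(j \right)} = 5 - j$
$s{\left(\left(5 + w\right) \left(-6\right) \right)} - \frac{B{\left(-1 \right)}}{99 - 62} = \left(5 - \left(5 + 36\right) \left(-6\right)\right) - \frac{13 - -1}{99 - 62} = \left(5 - 41 \left(-6\right)\right) - \frac{13 + 1}{37} = \left(5 - -246\right) - 14 \cdot \frac{1}{37} = \left(5 + 246\right) - \frac{14}{37} = 251 - \frac{14}{37} = \frac{9273}{37}$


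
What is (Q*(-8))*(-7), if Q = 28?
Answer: 1568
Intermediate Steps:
(Q*(-8))*(-7) = (28*(-8))*(-7) = -224*(-7) = 1568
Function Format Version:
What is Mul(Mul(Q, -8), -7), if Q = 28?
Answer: 1568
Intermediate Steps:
Mul(Mul(Q, -8), -7) = Mul(Mul(28, -8), -7) = Mul(-224, -7) = 1568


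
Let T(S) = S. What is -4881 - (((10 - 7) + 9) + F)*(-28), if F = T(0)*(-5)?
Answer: -4545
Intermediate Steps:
F = 0 (F = 0*(-5) = 0)
-4881 - (((10 - 7) + 9) + F)*(-28) = -4881 - (((10 - 7) + 9) + 0)*(-28) = -4881 - ((3 + 9) + 0)*(-28) = -4881 - (12 + 0)*(-28) = -4881 - 12*(-28) = -4881 - 1*(-336) = -4881 + 336 = -4545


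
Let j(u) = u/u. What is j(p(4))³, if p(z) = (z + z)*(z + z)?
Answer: 1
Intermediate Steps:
p(z) = 4*z² (p(z) = (2*z)*(2*z) = 4*z²)
j(u) = 1
j(p(4))³ = 1³ = 1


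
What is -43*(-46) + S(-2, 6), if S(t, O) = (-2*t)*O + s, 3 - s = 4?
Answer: 2001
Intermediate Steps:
s = -1 (s = 3 - 1*4 = 3 - 4 = -1)
S(t, O) = -1 - 2*O*t (S(t, O) = (-2*t)*O - 1 = -2*O*t - 1 = -1 - 2*O*t)
-43*(-46) + S(-2, 6) = -43*(-46) + (-1 - 2*6*(-2)) = 1978 + (-1 + 24) = 1978 + 23 = 2001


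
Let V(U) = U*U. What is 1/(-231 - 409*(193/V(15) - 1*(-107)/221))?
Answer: -49725/38778227 ≈ -0.0012823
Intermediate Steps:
V(U) = U²
1/(-231 - 409*(193/V(15) - 1*(-107)/221)) = 1/(-231 - 409*(193/(15²) - 1*(-107)/221)) = 1/(-231 - 409*(193/225 + 107*(1/221))) = 1/(-231 - 409*(193*(1/225) + 107/221)) = 1/(-231 - 409*(193/225 + 107/221)) = 1/(-231 - 409*66728/49725) = 1/(-231 - 27291752/49725) = 1/(-38778227/49725) = -49725/38778227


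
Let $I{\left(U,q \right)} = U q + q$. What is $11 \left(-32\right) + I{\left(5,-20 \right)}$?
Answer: $-472$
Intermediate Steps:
$I{\left(U,q \right)} = q + U q$
$11 \left(-32\right) + I{\left(5,-20 \right)} = 11 \left(-32\right) - 20 \left(1 + 5\right) = -352 - 120 = -472$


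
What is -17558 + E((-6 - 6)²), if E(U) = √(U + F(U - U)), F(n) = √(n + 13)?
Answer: -17558 + √(144 + √13) ≈ -17546.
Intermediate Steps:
F(n) = √(13 + n)
E(U) = √(U + √13) (E(U) = √(U + √(13 + (U - U))) = √(U + √(13 + 0)) = √(U + √13))
-17558 + E((-6 - 6)²) = -17558 + √((-6 - 6)² + √13) = -17558 + √((-12)² + √13) = -17558 + √(144 + √13)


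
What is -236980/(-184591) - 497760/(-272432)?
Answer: 9777684470/3143030957 ≈ 3.1109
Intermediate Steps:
-236980/(-184591) - 497760/(-272432) = -236980*(-1/184591) - 497760*(-1/272432) = 236980/184591 + 31110/17027 = 9777684470/3143030957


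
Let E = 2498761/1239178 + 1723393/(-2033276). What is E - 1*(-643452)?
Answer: 115802767184597567/179970777652 ≈ 6.4345e+5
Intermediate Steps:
E = 210362862863/179970777652 (E = 2498761*(1/1239178) + 1723393*(-1/2033276) = 2498761/1239178 - 246199/290468 = 210362862863/179970777652 ≈ 1.1689)
E - 1*(-643452) = 210362862863/179970777652 - 1*(-643452) = 210362862863/179970777652 + 643452 = 115802767184597567/179970777652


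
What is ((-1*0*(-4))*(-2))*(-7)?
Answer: 0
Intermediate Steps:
((-1*0*(-4))*(-2))*(-7) = ((0*(-4))*(-2))*(-7) = (0*(-2))*(-7) = 0*(-7) = 0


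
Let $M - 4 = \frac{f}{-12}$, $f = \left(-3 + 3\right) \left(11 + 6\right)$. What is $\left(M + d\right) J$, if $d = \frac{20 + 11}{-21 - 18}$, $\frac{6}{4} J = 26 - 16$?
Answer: $\frac{2500}{117} \approx 21.368$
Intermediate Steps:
$f = 0$ ($f = 0 \cdot 17 = 0$)
$J = \frac{20}{3}$ ($J = \frac{2 \left(26 - 16\right)}{3} = \frac{2}{3} \cdot 10 = \frac{20}{3} \approx 6.6667$)
$d = - \frac{31}{39}$ ($d = \frac{31}{-39} = 31 \left(- \frac{1}{39}\right) = - \frac{31}{39} \approx -0.79487$)
$M = 4$ ($M = 4 + \frac{0}{-12} = 4 + 0 \left(- \frac{1}{12}\right) = 4 + 0 = 4$)
$\left(M + d\right) J = \left(4 - \frac{31}{39}\right) \frac{20}{3} = \frac{125}{39} \cdot \frac{20}{3} = \frac{2500}{117}$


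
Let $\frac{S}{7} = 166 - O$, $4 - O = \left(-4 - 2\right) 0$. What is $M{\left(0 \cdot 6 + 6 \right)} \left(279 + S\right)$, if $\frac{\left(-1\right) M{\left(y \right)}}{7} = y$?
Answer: $-59346$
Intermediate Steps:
$M{\left(y \right)} = - 7 y$
$O = 4$ ($O = 4 - \left(-4 - 2\right) 0 = 4 - \left(-6\right) 0 = 4 - 0 = 4 + 0 = 4$)
$S = 1134$ ($S = 7 \left(166 - 4\right) = 7 \cdot 162 = 1134$)
$M{\left(0 \cdot 6 + 6 \right)} \left(279 + S\right) = - 7 \left(0 \cdot 6 + 6\right) \left(279 + 1134\right) = - 7 \left(0 + 6\right) 1413 = \left(-7\right) 6 \cdot 1413 = \left(-42\right) 1413 = -59346$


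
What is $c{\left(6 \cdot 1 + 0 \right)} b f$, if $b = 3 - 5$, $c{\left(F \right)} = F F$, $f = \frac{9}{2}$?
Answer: $-324$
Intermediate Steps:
$f = \frac{9}{2}$ ($f = 9 \cdot \frac{1}{2} = \frac{9}{2} \approx 4.5$)
$c{\left(F \right)} = F^{2}$
$b = -2$ ($b = 3 - 5 = -2$)
$c{\left(6 \cdot 1 + 0 \right)} b f = \left(6 \cdot 1 + 0\right)^{2} \left(-2\right) \frac{9}{2} = \left(6 + 0\right)^{2} \left(-2\right) \frac{9}{2} = 6^{2} \left(-2\right) \frac{9}{2} = 36 \left(-2\right) \frac{9}{2} = \left(-72\right) \frac{9}{2} = -324$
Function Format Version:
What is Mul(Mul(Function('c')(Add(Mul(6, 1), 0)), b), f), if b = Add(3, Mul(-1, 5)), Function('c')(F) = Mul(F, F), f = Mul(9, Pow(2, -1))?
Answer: -324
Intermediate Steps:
f = Rational(9, 2) (f = Mul(9, Rational(1, 2)) = Rational(9, 2) ≈ 4.5000)
Function('c')(F) = Pow(F, 2)
b = -2 (b = Add(3, -5) = -2)
Mul(Mul(Function('c')(Add(Mul(6, 1), 0)), b), f) = Mul(Mul(Pow(Add(Mul(6, 1), 0), 2), -2), Rational(9, 2)) = Mul(Mul(Pow(Add(6, 0), 2), -2), Rational(9, 2)) = Mul(Mul(Pow(6, 2), -2), Rational(9, 2)) = Mul(Mul(36, -2), Rational(9, 2)) = Mul(-72, Rational(9, 2)) = -324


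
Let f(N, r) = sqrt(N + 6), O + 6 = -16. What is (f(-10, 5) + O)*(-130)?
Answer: 2860 - 260*I ≈ 2860.0 - 260.0*I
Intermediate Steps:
O = -22 (O = -6 - 16 = -22)
f(N, r) = sqrt(6 + N)
(f(-10, 5) + O)*(-130) = (sqrt(6 - 10) - 22)*(-130) = (sqrt(-4) - 22)*(-130) = (2*I - 22)*(-130) = (-22 + 2*I)*(-130) = 2860 - 260*I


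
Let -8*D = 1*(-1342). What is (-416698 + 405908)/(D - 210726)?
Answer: 43160/842233 ≈ 0.051245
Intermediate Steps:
D = 671/4 (D = -(-1342)/8 = -1/8*(-1342) = 671/4 ≈ 167.75)
(-416698 + 405908)/(D - 210726) = (-416698 + 405908)/(671/4 - 210726) = -10790/(-842233/4) = -10790*(-4/842233) = 43160/842233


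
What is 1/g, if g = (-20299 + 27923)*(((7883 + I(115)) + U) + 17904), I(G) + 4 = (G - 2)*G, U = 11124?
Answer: 1/380452848 ≈ 2.6284e-9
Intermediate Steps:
I(G) = -4 + G*(-2 + G) (I(G) = -4 + (G - 2)*G = -4 + (-2 + G)*G = -4 + G*(-2 + G))
g = 380452848 (g = (-20299 + 27923)*(((7883 + (-4 + 115² - 2*115)) + 11124) + 17904) = 7624*(((7883 + (-4 + 13225 - 230)) + 11124) + 17904) = 7624*(((7883 + 12991) + 11124) + 17904) = 7624*((20874 + 11124) + 17904) = 7624*(31998 + 17904) = 7624*49902 = 380452848)
1/g = 1/380452848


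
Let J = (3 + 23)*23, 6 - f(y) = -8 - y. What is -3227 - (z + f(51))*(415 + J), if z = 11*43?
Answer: -548221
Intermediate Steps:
f(y) = 14 + y (f(y) = 6 - (-8 - y) = 6 + (8 + y) = 14 + y)
z = 473
J = 598 (J = 26*23 = 598)
-3227 - (z + f(51))*(415 + J) = -3227 - (473 + (14 + 51))*(415 + 598) = -3227 - (473 + 65)*1013 = -3227 - 538*1013 = -3227 - 1*544994 = -3227 - 544994 = -548221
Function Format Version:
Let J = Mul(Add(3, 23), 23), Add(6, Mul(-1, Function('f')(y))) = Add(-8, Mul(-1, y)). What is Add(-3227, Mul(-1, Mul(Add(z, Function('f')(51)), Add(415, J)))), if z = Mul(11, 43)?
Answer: -548221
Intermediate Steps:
Function('f')(y) = Add(14, y) (Function('f')(y) = Add(6, Mul(-1, Add(-8, Mul(-1, y)))) = Add(6, Add(8, y)) = Add(14, y))
z = 473
J = 598 (J = Mul(26, 23) = 598)
Add(-3227, Mul(-1, Mul(Add(z, Function('f')(51)), Add(415, J)))) = Add(-3227, Mul(-1, Mul(Add(473, Add(14, 51)), Add(415, 598)))) = Add(-3227, Mul(-1, Mul(Add(473, 65), 1013))) = Add(-3227, Mul(-1, Mul(538, 1013))) = Add(-3227, Mul(-1, 544994)) = Add(-3227, -544994) = -548221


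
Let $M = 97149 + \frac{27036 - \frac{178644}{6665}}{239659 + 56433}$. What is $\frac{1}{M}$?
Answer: $\frac{493363295}{47929795750029} \approx 1.0293 \cdot 10^{-5}$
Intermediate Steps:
$M = \frac{47929795750029}{493363295}$ ($M = 97149 + \frac{27036 - \frac{178644}{6665}}{296092} = 97149 + \left(27036 - \frac{178644}{6665}\right) \frac{1}{296092} = 97149 + \frac{180016296}{6665} \cdot \frac{1}{296092} = 97149 + \frac{45004074}{493363295} = \frac{47929795750029}{493363295} \approx 97149.0$)
$\frac{1}{M} = \frac{1}{\frac{47929795750029}{493363295}} = \frac{493363295}{47929795750029}$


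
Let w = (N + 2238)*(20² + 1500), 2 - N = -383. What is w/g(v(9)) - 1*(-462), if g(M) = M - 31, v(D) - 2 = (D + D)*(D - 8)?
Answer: -4978618/11 ≈ -4.5260e+5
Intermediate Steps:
N = 385 (N = 2 - 1*(-383) = 2 + 383 = 385)
v(D) = 2 + 2*D*(-8 + D) (v(D) = 2 + (D + D)*(D - 8) = 2 + (2*D)*(-8 + D) = 2 + 2*D*(-8 + D))
w = 4983700 (w = (385 + 2238)*(20² + 1500) = 2623*(400 + 1500) = 2623*1900 = 4983700)
g(M) = -31 + M
w/g(v(9)) - 1*(-462) = 4983700/(-31 + (2 - 16*9 + 2*9²)) - 1*(-462) = 4983700/(-31 + (2 - 144 + 2*81)) + 462 = 4983700/(-31 + (2 - 144 + 162)) + 462 = 4983700/(-31 + 20) + 462 = 4983700/(-11) + 462 = 4983700*(-1/11) + 462 = -4983700/11 + 462 = -4978618/11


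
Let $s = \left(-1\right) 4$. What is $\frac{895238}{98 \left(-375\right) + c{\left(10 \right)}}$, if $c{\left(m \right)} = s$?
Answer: $- \frac{447619}{18377} \approx -24.358$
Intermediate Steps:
$s = -4$
$c{\left(m \right)} = -4$
$\frac{895238}{98 \left(-375\right) + c{\left(10 \right)}} = \frac{895238}{98 \left(-375\right) - 4} = \frac{895238}{-36750 - 4} = \frac{895238}{-36754} = 895238 \left(- \frac{1}{36754}\right) = - \frac{447619}{18377}$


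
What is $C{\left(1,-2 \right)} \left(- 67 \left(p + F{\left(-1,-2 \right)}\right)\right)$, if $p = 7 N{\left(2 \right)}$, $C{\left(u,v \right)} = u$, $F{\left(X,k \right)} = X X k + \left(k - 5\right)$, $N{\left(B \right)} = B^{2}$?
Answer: $-1273$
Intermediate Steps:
$F{\left(X,k \right)} = -5 + k + k X^{2}$ ($F{\left(X,k \right)} = X^{2} k + \left(-5 + k\right) = k X^{2} + \left(-5 + k\right) = -5 + k + k X^{2}$)
$p = 28$ ($p = 7 \cdot 2^{2} = 7 \cdot 4 = 28$)
$C{\left(1,-2 \right)} \left(- 67 \left(p + F{\left(-1,-2 \right)}\right)\right) = 1 \left(- 67 \left(28 - \left(7 + 2\right)\right)\right) = 1 \left(- 67 \left(28 - 9\right)\right) = 1 \left(\left(-67\right) 19\right) = 1 \left(-1273\right) = -1273$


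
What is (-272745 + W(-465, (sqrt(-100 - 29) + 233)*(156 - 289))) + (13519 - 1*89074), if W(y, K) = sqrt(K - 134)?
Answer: -348300 + sqrt(-31123 - 133*I*sqrt(129)) ≈ -3.483e+5 - 176.47*I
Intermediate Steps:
W(y, K) = sqrt(-134 + K)
(-272745 + W(-465, (sqrt(-100 - 29) + 233)*(156 - 289))) + (13519 - 1*89074) = (-272745 + sqrt(-134 + (sqrt(-100 - 29) + 233)*(156 - 289))) + (13519 - 1*89074) = (-272745 + sqrt(-134 + (sqrt(-129) + 233)*(-133))) + (13519 - 89074) = (-272745 + sqrt(-134 + (I*sqrt(129) + 233)*(-133))) - 75555 = (-272745 + sqrt(-134 + (233 + I*sqrt(129))*(-133))) - 75555 = (-272745 + sqrt(-134 + (-30989 - 133*I*sqrt(129)))) - 75555 = (-272745 + sqrt(-31123 - 133*I*sqrt(129))) - 75555 = -348300 + sqrt(-31123 - 133*I*sqrt(129))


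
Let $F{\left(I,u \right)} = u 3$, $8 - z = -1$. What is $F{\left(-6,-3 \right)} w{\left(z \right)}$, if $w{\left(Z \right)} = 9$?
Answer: $-81$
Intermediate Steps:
$z = 9$ ($z = 8 - -1 = 8 + 1 = 9$)
$F{\left(I,u \right)} = 3 u$
$F{\left(-6,-3 \right)} w{\left(z \right)} = 3 \left(-3\right) 9 = \left(-9\right) 9 = -81$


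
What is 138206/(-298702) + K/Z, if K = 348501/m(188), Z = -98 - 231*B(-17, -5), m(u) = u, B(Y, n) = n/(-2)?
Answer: -60824639233/18966680894 ≈ -3.2069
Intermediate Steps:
B(Y, n) = -n/2 (B(Y, n) = n*(-½) = -n/2)
Z = -1351/2 (Z = -98 - (-231)*(-5)/2 = -98 - 231*5/2 = -98 - 1155/2 = -1351/2 ≈ -675.50)
K = 348501/188 ≈ 1853.7
138206/(-298702) + K/Z = 138206/(-298702) + 348501/(188*(-1351/2)) = 138206*(-1/298702) + (348501/188)*(-2/1351) = -69103/149351 - 348501/126994 = -60824639233/18966680894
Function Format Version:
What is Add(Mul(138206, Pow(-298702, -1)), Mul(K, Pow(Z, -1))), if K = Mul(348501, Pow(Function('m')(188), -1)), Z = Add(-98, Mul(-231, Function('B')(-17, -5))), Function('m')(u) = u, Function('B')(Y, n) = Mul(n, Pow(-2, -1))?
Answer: Rational(-60824639233, 18966680894) ≈ -3.2069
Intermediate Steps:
Function('B')(Y, n) = Mul(Rational(-1, 2), n) (Function('B')(Y, n) = Mul(n, Rational(-1, 2)) = Mul(Rational(-1, 2), n))
Z = Rational(-1351, 2) (Z = Add(-98, Mul(-231, Mul(Rational(-1, 2), -5))) = Add(-98, Mul(-231, Rational(5, 2))) = Add(-98, Rational(-1155, 2)) = Rational(-1351, 2) ≈ -675.50)
K = Rational(348501, 188) (K = Mul(348501, Pow(188, -1)) = Mul(348501, Rational(1, 188)) = Rational(348501, 188) ≈ 1853.7)
Add(Mul(138206, Pow(-298702, -1)), Mul(K, Pow(Z, -1))) = Add(Mul(138206, Pow(-298702, -1)), Mul(Rational(348501, 188), Pow(Rational(-1351, 2), -1))) = Add(Mul(138206, Rational(-1, 298702)), Mul(Rational(348501, 188), Rational(-2, 1351))) = Add(Rational(-69103, 149351), Rational(-348501, 126994)) = Rational(-60824639233, 18966680894)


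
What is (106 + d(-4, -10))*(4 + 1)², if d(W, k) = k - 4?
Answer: 2300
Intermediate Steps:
d(W, k) = -4 + k
(106 + d(-4, -10))*(4 + 1)² = (106 + (-4 - 10))*(4 + 1)² = (106 - 14)*5² = 92*25 = 2300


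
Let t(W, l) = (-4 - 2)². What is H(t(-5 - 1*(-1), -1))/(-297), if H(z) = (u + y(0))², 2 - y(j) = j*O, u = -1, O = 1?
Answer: -1/297 ≈ -0.0033670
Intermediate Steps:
y(j) = 2 - j
t(W, l) = 36 (t(W, l) = (-6)² = 36)
H(z) = 1 (H(z) = (-1 + (2 - 1*0))² = (-1 + (2 + 0))² = (-1 + 2)² = 1² = 1)
H(t(-5 - 1*(-1), -1))/(-297) = 1/(-297) = 1*(-1/297) = -1/297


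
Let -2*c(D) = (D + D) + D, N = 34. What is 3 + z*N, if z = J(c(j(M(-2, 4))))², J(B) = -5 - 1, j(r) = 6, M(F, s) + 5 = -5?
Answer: 1227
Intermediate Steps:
M(F, s) = -10 (M(F, s) = -5 - 5 = -10)
c(D) = -3*D/2 (c(D) = -((D + D) + D)/2 = -(2*D + D)/2 = -3*D/2)
J(B) = -6
z = 36 (z = (-6)² = 36)
3 + z*N = 3 + 36*34 = 3 + 1224 = 1227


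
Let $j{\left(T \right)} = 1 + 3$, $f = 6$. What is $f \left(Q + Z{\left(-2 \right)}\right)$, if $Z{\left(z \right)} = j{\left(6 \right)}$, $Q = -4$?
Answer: $0$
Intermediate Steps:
$j{\left(T \right)} = 4$
$Z{\left(z \right)} = 4$
$f \left(Q + Z{\left(-2 \right)}\right) = 6 \left(-4 + 4\right) = 6 \cdot 0 = 0$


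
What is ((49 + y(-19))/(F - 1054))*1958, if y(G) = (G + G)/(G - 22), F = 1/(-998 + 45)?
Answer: -3819648778/41182983 ≈ -92.748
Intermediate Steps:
F = -1/953 (F = 1/(-953) = -1/953 ≈ -0.0010493)
y(G) = 2*G/(-22 + G) (y(G) = (2*G)/(-22 + G) = 2*G/(-22 + G))
((49 + y(-19))/(F - 1054))*1958 = ((49 + 2*(-19)/(-22 - 19))/(-1/953 - 1054))*1958 = ((49 + 2*(-19)/(-41))/(-1004463/953))*1958 = ((49 + 2*(-19)*(-1/41))*(-953/1004463))*1958 = ((49 + 38/41)*(-953/1004463))*1958 = ((2047/41)*(-953/1004463))*1958 = -1950791/41182983*1958 = -3819648778/41182983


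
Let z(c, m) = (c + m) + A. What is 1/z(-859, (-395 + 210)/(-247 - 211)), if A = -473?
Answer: -458/609871 ≈ -0.00075098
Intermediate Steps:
z(c, m) = -473 + c + m (z(c, m) = (c + m) - 473 = -473 + c + m)
1/z(-859, (-395 + 210)/(-247 - 211)) = 1/(-473 - 859 + (-395 + 210)/(-247 - 211)) = 1/(-473 - 859 - 185/(-458)) = 1/(-473 - 859 - 185*(-1/458)) = 1/(-473 - 859 + 185/458) = 1/(-609871/458) = -458/609871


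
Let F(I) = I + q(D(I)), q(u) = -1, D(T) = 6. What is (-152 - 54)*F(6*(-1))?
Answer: 1442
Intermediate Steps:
F(I) = -1 + I (F(I) = I - 1 = -1 + I)
(-152 - 54)*F(6*(-1)) = (-152 - 54)*(-1 + 6*(-1)) = -206*(-1 - 6) = -206*(-7) = 1442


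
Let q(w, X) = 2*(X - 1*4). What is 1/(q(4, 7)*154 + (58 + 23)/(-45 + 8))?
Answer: 37/34107 ≈ 0.0010848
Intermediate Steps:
q(w, X) = -8 + 2*X (q(w, X) = 2*(X - 4) = 2*(-4 + X) = -8 + 2*X)
1/(q(4, 7)*154 + (58 + 23)/(-45 + 8)) = 1/((-8 + 2*7)*154 + (58 + 23)/(-45 + 8)) = 1/((-8 + 14)*154 + 81/(-37)) = 1/(6*154 + 81*(-1/37)) = 1/(924 - 81/37) = 1/(34107/37) = 37/34107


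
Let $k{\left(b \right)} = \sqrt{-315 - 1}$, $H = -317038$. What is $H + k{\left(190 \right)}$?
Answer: $-317038 + 2 i \sqrt{79} \approx -3.1704 \cdot 10^{5} + 17.776 i$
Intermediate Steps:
$k{\left(b \right)} = 2 i \sqrt{79}$ ($k{\left(b \right)} = \sqrt{-316} = 2 i \sqrt{79}$)
$H + k{\left(190 \right)} = -317038 + 2 i \sqrt{79}$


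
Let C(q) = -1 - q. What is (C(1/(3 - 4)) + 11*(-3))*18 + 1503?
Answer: 909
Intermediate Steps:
(C(1/(3 - 4)) + 11*(-3))*18 + 1503 = ((-1 - 1/(3 - 4)) + 11*(-3))*18 + 1503 = ((-1 - 1/(-1)) - 33)*18 + 1503 = ((-1 - 1*(-1)) - 33)*18 + 1503 = ((-1 + 1) - 33)*18 + 1503 = (0 - 33)*18 + 1503 = -33*18 + 1503 = -594 + 1503 = 909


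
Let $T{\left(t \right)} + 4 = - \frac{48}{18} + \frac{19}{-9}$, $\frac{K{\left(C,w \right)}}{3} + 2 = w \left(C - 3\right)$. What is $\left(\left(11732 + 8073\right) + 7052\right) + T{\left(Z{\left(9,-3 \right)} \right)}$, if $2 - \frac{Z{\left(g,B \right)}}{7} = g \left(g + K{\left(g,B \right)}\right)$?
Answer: $\frac{241634}{9} \approx 26848.0$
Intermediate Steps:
$K{\left(C,w \right)} = -6 + 3 w \left(-3 + C\right)$ ($K{\left(C,w \right)} = -6 + 3 w \left(C - 3\right) = -6 + 3 w \left(-3 + C\right)$)
$Z{\left(g,B \right)} = 14 - 7 g \left(-6 + g - 9 B + 3 B g\right)$ ($Z{\left(g,B \right)} = 14 - 7 g \left(g - \left(6 + 9 B - 3 g B\right)\right) = 14 - 7 g \left(g - \left(6 + 9 B - 3 B g\right)\right) = 14 - 7 g \left(-6 + g - 9 B + 3 B g\right)$)
$T{\left(t \right)} = - \frac{79}{9}$ ($T{\left(t \right)} = -4 + \left(- \frac{48}{18} + \frac{19}{-9}\right) = -4 + \left(\left(-48\right) \frac{1}{18} + 19 \left(- \frac{1}{9}\right)\right) = -4 - \frac{43}{9} = - \frac{79}{9}$)
$\left(\left(11732 + 8073\right) + 7052\right) + T{\left(Z{\left(9,-3 \right)} \right)} = \left(\left(11732 + 8073\right) + 7052\right) - \frac{79}{9} = \left(19805 + 7052\right) - \frac{79}{9} = 26857 - \frac{79}{9} = \frac{241634}{9}$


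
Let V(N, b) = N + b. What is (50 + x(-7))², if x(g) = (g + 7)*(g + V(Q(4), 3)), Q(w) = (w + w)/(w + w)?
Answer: 2500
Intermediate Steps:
Q(w) = 1 (Q(w) = (2*w)/((2*w)) = (2*w)*(1/(2*w)) = 1)
x(g) = (4 + g)*(7 + g) (x(g) = (g + 7)*(g + (1 + 3)) = (7 + g)*(g + 4) = (7 + g)*(4 + g) = (4 + g)*(7 + g))
(50 + x(-7))² = (50 + (28 + (-7)² + 11*(-7)))² = (50 + (28 + 49 - 77))² = (50 + 0)² = 50² = 2500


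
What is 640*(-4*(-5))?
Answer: 12800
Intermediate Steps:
640*(-4*(-5)) = 640*20 = 12800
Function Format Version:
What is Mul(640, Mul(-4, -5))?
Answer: 12800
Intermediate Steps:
Mul(640, Mul(-4, -5)) = Mul(640, 20) = 12800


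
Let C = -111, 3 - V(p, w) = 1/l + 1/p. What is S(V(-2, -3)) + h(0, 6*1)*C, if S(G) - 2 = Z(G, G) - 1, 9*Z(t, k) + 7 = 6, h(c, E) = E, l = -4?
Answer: -5986/9 ≈ -665.11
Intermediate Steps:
V(p, w) = 13/4 - 1/p (V(p, w) = 3 - (1/(-4) + 1/p) = 3 - (1*(-¼) + 1/p) = 3 - (-¼ + 1/p) = 3 + (¼ - 1/p) = 13/4 - 1/p)
Z(t, k) = -⅑ (Z(t, k) = -7/9 + (⅑)*6 = -7/9 + ⅔ = -⅑)
S(G) = 8/9 (S(G) = 2 + (-⅑ - 1) = 2 - 10/9 = 8/9)
S(V(-2, -3)) + h(0, 6*1)*C = 8/9 + (6*1)*(-111) = 8/9 + 6*(-111) = 8/9 - 666 = -5986/9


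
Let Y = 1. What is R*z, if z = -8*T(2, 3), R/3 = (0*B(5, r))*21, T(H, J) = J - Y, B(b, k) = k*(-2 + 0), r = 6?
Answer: 0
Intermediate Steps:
B(b, k) = -2*k (B(b, k) = k*(-2) = -2*k)
T(H, J) = -1 + J (T(H, J) = J - 1*1 = J - 1 = -1 + J)
R = 0 (R = 3*((0*(-2*6))*21) = 3*((0*(-12))*21) = 3*(0*21) = 3*0 = 0)
z = -16 (z = -8*(-1 + 3) = -8*2 = -16)
R*z = 0*(-16) = 0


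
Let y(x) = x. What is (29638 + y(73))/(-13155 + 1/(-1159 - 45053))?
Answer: -124818612/55265351 ≈ -2.2585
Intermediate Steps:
(29638 + y(73))/(-13155 + 1/(-1159 - 45053)) = (29638 + 73)/(-13155 + 1/(-1159 - 45053)) = 29711/(-13155 + 1/(-46212)) = 29711/(-13155 - 1/46212) = 29711/(-607918861/46212) = 29711*(-46212/607918861) = -124818612/55265351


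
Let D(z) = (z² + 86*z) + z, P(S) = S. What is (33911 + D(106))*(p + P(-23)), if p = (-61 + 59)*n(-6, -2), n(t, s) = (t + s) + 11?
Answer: -1576701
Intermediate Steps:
D(z) = z² + 87*z
n(t, s) = 11 + s + t (n(t, s) = (s + t) + 11 = 11 + s + t)
p = -6 (p = (-61 + 59)*(11 - 2 - 6) = -2*3 = -6)
(33911 + D(106))*(p + P(-23)) = (33911 + 106*(87 + 106))*(-6 - 23) = (33911 + 106*193)*(-29) = (33911 + 20458)*(-29) = 54369*(-29) = -1576701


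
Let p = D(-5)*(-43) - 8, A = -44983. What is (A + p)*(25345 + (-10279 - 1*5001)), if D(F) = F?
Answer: -450670440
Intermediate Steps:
p = 207 (p = -5*(-43) - 8 = 215 - 8 = 207)
(A + p)*(25345 + (-10279 - 1*5001)) = (-44983 + 207)*(25345 + (-10279 - 1*5001)) = -44776*(25345 + (-10279 - 5001)) = -44776*(25345 - 15280) = -44776*10065 = -450670440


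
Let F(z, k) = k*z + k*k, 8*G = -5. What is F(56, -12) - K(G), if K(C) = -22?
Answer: -506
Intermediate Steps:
G = -5/8 (G = (⅛)*(-5) = -5/8 ≈ -0.62500)
F(z, k) = k² + k*z (F(z, k) = k*z + k² = k² + k*z)
F(56, -12) - K(G) = -12*(-12 + 56) - 1*(-22) = -12*44 + 22 = -528 + 22 = -506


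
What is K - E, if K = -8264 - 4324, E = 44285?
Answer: -56873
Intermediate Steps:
K = -12588
K - E = -12588 - 1*44285 = -12588 - 44285 = -56873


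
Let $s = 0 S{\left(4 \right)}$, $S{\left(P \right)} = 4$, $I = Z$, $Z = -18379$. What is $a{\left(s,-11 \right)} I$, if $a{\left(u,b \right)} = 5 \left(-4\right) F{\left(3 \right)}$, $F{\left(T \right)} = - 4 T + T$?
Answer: $-3308220$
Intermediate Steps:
$I = -18379$
$F{\left(T \right)} = - 3 T$
$s = 0$ ($s = 0 \cdot 4 = 0$)
$a{\left(u,b \right)} = 180$ ($a{\left(u,b \right)} = 5 \left(-4\right) \left(\left(-3\right) 3\right) = \left(-20\right) \left(-9\right) = 180$)
$a{\left(s,-11 \right)} I = 180 \left(-18379\right) = -3308220$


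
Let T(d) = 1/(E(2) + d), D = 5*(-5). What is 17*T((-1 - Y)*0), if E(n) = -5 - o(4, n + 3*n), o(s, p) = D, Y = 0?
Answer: 17/20 ≈ 0.85000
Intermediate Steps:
D = -25
o(s, p) = -25
E(n) = 20 (E(n) = -5 - 1*(-25) = -5 + 25 = 20)
T(d) = 1/(20 + d)
17*T((-1 - Y)*0) = 17/(20 + (-1 - 1*0)*0) = 17/(20 + (-1 + 0)*0) = 17/(20 - 1*0) = 17/(20 + 0) = 17/20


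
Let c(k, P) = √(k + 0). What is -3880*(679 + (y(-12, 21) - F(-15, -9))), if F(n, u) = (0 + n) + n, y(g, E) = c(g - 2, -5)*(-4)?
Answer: -2750920 + 15520*I*√14 ≈ -2.7509e+6 + 58071.0*I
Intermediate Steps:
c(k, P) = √k
y(g, E) = -4*√(-2 + g) (y(g, E) = √(g - 2)*(-4) = √(-2 + g)*(-4) = -4*√(-2 + g))
F(n, u) = 2*n (F(n, u) = n + n = 2*n)
-3880*(679 + (y(-12, 21) - F(-15, -9))) = -3880*(679 + (-4*√(-2 - 12) - 2*(-15))) = -3880*(679 + (-4*I*√14 - 1*(-30))) = -3880*(679 + (-4*I*√14 + 30)) = -3880*(679 + (30 - 4*I*√14)) = -3880*(709 - 4*I*√14) = -2750920 + 15520*I*√14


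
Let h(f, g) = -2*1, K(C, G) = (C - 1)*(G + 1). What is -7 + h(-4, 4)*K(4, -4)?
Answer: 11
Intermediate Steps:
K(C, G) = (1 + G)*(-1 + C) (K(C, G) = (-1 + C)*(1 + G) = (1 + G)*(-1 + C))
h(f, g) = -2
-7 + h(-4, 4)*K(4, -4) = -7 - 2*(-1 + 4 - 1*(-4) + 4*(-4)) = -7 - 2*(-1 + 4 + 4 - 16) = -7 - 2*(-9) = -7 + 18 = 11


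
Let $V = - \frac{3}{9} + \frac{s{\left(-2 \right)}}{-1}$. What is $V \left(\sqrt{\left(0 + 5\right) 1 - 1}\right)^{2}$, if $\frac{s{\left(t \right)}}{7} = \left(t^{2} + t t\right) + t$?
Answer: $- \frac{508}{3} \approx -169.33$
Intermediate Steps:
$s{\left(t \right)} = 7 t + 14 t^{2}$ ($s{\left(t \right)} = 7 \left(\left(t^{2} + t t\right) + t\right) = 7 \left(\left(t^{2} + t^{2}\right) + t\right) = 7 \left(2 t^{2} + t\right) = 7 \left(t + 2 t^{2}\right) = 7 t + 14 t^{2}$)
$V = - \frac{127}{3}$ ($V = - \frac{3}{9} + \frac{7 \left(-2\right) \left(1 + 2 \left(-2\right)\right)}{-1} = \left(-3\right) \frac{1}{9} + 7 \left(-2\right) \left(1 - 4\right) \left(-1\right) = - \frac{1}{3} + 7 \left(-2\right) \left(-3\right) \left(-1\right) = - \frac{1}{3} + 42 \left(-1\right) = - \frac{1}{3} - 42 = - \frac{127}{3} \approx -42.333$)
$V \left(\sqrt{\left(0 + 5\right) 1 - 1}\right)^{2} = - \frac{127 \left(\sqrt{\left(0 + 5\right) 1 - 1}\right)^{2}}{3} = - \frac{127 \left(\sqrt{5 \cdot 1 - 1}\right)^{2}}{3} = - \frac{127 \left(\sqrt{5 - 1}\right)^{2}}{3} = - \frac{127 \left(\sqrt{4}\right)^{2}}{3} = - \frac{127 \cdot 2^{2}}{3} = \left(- \frac{127}{3}\right) 4 = - \frac{508}{3}$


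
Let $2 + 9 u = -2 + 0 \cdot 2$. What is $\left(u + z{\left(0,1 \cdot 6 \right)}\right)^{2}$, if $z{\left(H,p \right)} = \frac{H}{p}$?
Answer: $\frac{16}{81} \approx 0.19753$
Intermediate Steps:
$u = - \frac{4}{9}$ ($u = - \frac{2}{9} + \frac{-2 + 0 \cdot 2}{9} = - \frac{2}{9} + \frac{-2 + 0}{9} = - \frac{2}{9} + \frac{1}{9} \left(-2\right) = - \frac{2}{9} - \frac{2}{9} = - \frac{4}{9} \approx -0.44444$)
$\left(u + z{\left(0,1 \cdot 6 \right)}\right)^{2} = \left(- \frac{4}{9} + \frac{0}{1 \cdot 6}\right)^{2} = \left(- \frac{4}{9} + \frac{0}{6}\right)^{2} = \left(- \frac{4}{9} + 0 \cdot \frac{1}{6}\right)^{2} = \left(- \frac{4}{9} + 0\right)^{2} = \left(- \frac{4}{9}\right)^{2} = \frac{16}{81}$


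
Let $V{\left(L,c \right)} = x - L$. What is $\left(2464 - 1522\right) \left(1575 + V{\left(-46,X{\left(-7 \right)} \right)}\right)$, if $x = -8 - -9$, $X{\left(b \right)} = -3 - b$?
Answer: $1527924$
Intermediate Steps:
$x = 1$ ($x = -8 + 9 = 1$)
$V{\left(L,c \right)} = 1 - L$
$\left(2464 - 1522\right) \left(1575 + V{\left(-46,X{\left(-7 \right)} \right)}\right) = \left(2464 - 1522\right) \left(1575 + \left(1 - -46\right)\right) = 942 \left(1575 + \left(1 + 46\right)\right) = 942 \left(1575 + 47\right) = 942 \cdot 1622 = 1527924$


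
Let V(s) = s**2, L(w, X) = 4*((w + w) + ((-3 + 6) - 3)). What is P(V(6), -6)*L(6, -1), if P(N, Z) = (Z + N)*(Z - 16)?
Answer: -31680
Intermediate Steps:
L(w, X) = 8*w (L(w, X) = 4*(2*w + (3 - 3)) = 4*(2*w + 0) = 4*(2*w) = 8*w)
P(N, Z) = (-16 + Z)*(N + Z) (P(N, Z) = (N + Z)*(-16 + Z) = (-16 + Z)*(N + Z))
P(V(6), -6)*L(6, -1) = ((-6)**2 - 16*6**2 - 16*(-6) + 6**2*(-6))*(8*6) = (36 - 16*36 + 96 + 36*(-6))*48 = (36 - 576 + 96 - 216)*48 = -660*48 = -31680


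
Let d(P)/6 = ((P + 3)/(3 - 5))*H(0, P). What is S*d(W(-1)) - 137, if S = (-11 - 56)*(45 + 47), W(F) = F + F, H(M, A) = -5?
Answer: -92597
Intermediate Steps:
W(F) = 2*F
S = -6164 (S = -67*92 = -6164)
d(P) = 45 + 15*P (d(P) = 6*(((P + 3)/(3 - 5))*(-5)) = 6*(((3 + P)/(-2))*(-5)) = 6*(((3 + P)*(-1/2))*(-5)) = 6*((-3/2 - P/2)*(-5)) = 6*(15/2 + 5*P/2) = 45 + 15*P)
S*d(W(-1)) - 137 = -6164*(45 + 15*(2*(-1))) - 137 = -6164*(45 + 15*(-2)) - 137 = -6164*(45 - 30) - 137 = -6164*15 - 137 = -92460 - 137 = -92597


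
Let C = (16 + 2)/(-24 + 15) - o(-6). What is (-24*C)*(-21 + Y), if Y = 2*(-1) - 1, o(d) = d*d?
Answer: -21888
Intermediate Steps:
o(d) = d²
Y = -3 (Y = -2 - 1 = -3)
C = -38 (C = (16 + 2)/(-24 + 15) - 1*(-6)² = 18/(-9) - 1*36 = 18*(-⅑) - 36 = -2 - 36 = -38)
(-24*C)*(-21 + Y) = (-24*(-38))*(-21 - 3) = 912*(-24) = -21888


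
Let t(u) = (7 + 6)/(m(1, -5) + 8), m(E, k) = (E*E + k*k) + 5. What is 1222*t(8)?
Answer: 1222/3 ≈ 407.33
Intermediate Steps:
m(E, k) = 5 + E² + k² (m(E, k) = (E² + k²) + 5 = 5 + E² + k²)
t(u) = ⅓ (t(u) = (7 + 6)/((5 + 1² + (-5)²) + 8) = 13/((5 + 1 + 25) + 8) = 13/(31 + 8) = 13/39 = 13*(1/39) = ⅓)
1222*t(8) = 1222*(⅓) = 1222/3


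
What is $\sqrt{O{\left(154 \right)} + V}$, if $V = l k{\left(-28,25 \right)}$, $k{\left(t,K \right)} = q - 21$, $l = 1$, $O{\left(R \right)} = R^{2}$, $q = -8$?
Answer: $\sqrt{23687} \approx 153.91$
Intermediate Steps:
$k{\left(t,K \right)} = -29$ ($k{\left(t,K \right)} = -8 - 21 = -29$)
$V = -29$ ($V = 1 \left(-29\right) = -29$)
$\sqrt{O{\left(154 \right)} + V} = \sqrt{154^{2} - 29} = \sqrt{23716 - 29} = \sqrt{23687}$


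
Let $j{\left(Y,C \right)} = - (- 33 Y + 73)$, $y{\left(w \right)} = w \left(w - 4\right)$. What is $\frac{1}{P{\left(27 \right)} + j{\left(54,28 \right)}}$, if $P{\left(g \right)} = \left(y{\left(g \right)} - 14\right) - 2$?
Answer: $\frac{1}{2314} \approx 0.00043215$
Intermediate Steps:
$y{\left(w \right)} = w \left(-4 + w\right)$
$P{\left(g \right)} = -16 + g \left(-4 + g\right)$ ($P{\left(g \right)} = \left(g \left(-4 + g\right) - 14\right) - 2 = \left(-14 + g \left(-4 + g\right)\right) - 2 = -16 + g \left(-4 + g\right)$)
$j{\left(Y,C \right)} = -73 + 33 Y$ ($j{\left(Y,C \right)} = - (73 - 33 Y) = -73 + 33 Y$)
$\frac{1}{P{\left(27 \right)} + j{\left(54,28 \right)}} = \frac{1}{\left(-16 + 27 \left(-4 + 27\right)\right) + \left(-73 + 33 \cdot 54\right)} = \frac{1}{\left(-16 + 27 \cdot 23\right) + \left(-73 + 1782\right)} = \frac{1}{\left(-16 + 621\right) + 1709} = \frac{1}{605 + 1709} = \frac{1}{2314}$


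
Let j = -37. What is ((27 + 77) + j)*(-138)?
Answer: -9246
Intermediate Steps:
((27 + 77) + j)*(-138) = ((27 + 77) - 37)*(-138) = (104 - 37)*(-138) = 67*(-138) = -9246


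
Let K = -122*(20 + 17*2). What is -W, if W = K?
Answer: 6588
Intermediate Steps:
K = -6588 (K = -122*(20 + 34) = -122*54 = -6588)
W = -6588
-W = -1*(-6588) = 6588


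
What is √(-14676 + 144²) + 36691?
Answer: 36691 + 2*√1515 ≈ 36769.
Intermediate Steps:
√(-14676 + 144²) + 36691 = √(-14676 + 20736) + 36691 = √6060 + 36691 = 2*√1515 + 36691 = 36691 + 2*√1515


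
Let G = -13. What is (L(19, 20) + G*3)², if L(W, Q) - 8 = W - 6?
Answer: 324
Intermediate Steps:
L(W, Q) = 2 + W (L(W, Q) = 8 + (W - 6) = 8 + (-6 + W) = 2 + W)
(L(19, 20) + G*3)² = ((2 + 19) - 13*3)² = (21 - 39)² = (-18)² = 324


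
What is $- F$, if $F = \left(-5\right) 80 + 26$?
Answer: $374$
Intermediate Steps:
$F = -374$ ($F = -400 + 26 = -374$)
$- F = \left(-1\right) \left(-374\right) = 374$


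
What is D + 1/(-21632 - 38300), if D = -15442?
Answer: -925469945/59932 ≈ -15442.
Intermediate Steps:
D + 1/(-21632 - 38300) = -15442 + 1/(-21632 - 38300) = -15442 + 1/(-59932) = -15442 - 1/59932 = -925469945/59932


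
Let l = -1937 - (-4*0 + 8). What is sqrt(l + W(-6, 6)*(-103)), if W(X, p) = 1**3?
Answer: 32*I*sqrt(2) ≈ 45.255*I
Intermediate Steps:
W(X, p) = 1
l = -1945 (l = -1937 - (0 + 8) = -1937 - 1*8 = -1937 - 8 = -1945)
sqrt(l + W(-6, 6)*(-103)) = sqrt(-1945 + 1*(-103)) = sqrt(-1945 - 103) = sqrt(-2048) = 32*I*sqrt(2)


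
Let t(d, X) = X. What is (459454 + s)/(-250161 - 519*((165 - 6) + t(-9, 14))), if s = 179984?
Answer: -106573/56658 ≈ -1.8810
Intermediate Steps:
(459454 + s)/(-250161 - 519*((165 - 6) + t(-9, 14))) = (459454 + 179984)/(-250161 - 519*((165 - 6) + 14)) = 639438/(-250161 - 519*(159 + 14)) = 639438/(-250161 - 519*173) = 639438/(-250161 - 89787) = 639438/(-339948) = 639438*(-1/339948) = -106573/56658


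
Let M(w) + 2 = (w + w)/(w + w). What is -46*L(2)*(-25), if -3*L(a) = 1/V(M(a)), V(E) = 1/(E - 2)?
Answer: 1150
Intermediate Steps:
M(w) = -1 (M(w) = -2 + (w + w)/(w + w) = -2 + (2*w)/((2*w)) = -2 + (2*w)*(1/(2*w)) = -2 + 1 = -1)
V(E) = 1/(-2 + E)
L(a) = 1 (L(a) = -1/(3*(1/(-2 - 1))) = -1/(3*(1/(-3))) = -1/(3*(-1/3)) = -1/3*(-3) = 1)
-46*L(2)*(-25) = -46*1*(-25) = -46*(-25) = 1150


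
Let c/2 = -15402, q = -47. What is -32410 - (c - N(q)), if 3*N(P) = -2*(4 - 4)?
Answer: -1606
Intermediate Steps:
c = -30804 (c = 2*(-15402) = -30804)
N(P) = 0 (N(P) = (-2*(4 - 4))/3 = (-2*0)/3 = (⅓)*0 = 0)
-32410 - (c - N(q)) = -32410 - (-30804 - 1*0) = -32410 - (-30804 + 0) = -32410 - 1*(-30804) = -32410 + 30804 = -1606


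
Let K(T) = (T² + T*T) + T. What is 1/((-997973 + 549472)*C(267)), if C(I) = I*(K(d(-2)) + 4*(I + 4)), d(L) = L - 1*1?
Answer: -1/131604993933 ≈ -7.5985e-12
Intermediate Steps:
d(L) = -1 + L (d(L) = L - 1 = -1 + L)
K(T) = T + 2*T² (K(T) = (T² + T²) + T = 2*T² + T = T + 2*T²)
C(I) = I*(31 + 4*I) (C(I) = I*((-1 - 2)*(1 + 2*(-1 - 2)) + 4*(I + 4)) = I*(-3*(1 + 2*(-3)) + 4*(4 + I)) = I*(-3*(1 - 6) + (16 + 4*I)) = I*(-3*(-5) + (16 + 4*I)) = I*(15 + (16 + 4*I)) = I*(31 + 4*I))
1/((-997973 + 549472)*C(267)) = 1/((-997973 + 549472)*((267*(31 + 4*267)))) = 1/((-448501)*((267*(31 + 1068)))) = -1/(448501*(267*1099)) = -1/448501/293433 = -1/448501*1/293433 = -1/131604993933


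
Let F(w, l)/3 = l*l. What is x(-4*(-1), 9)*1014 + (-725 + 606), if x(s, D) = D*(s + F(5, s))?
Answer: 474433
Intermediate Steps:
F(w, l) = 3*l² (F(w, l) = 3*(l*l) = 3*l²)
x(s, D) = D*(s + 3*s²)
x(-4*(-1), 9)*1014 + (-725 + 606) = (9*(-4*(-1))*(1 + 3*(-4*(-1))))*1014 + (-725 + 606) = (9*4*(1 + 3*4))*1014 - 119 = (9*4*(1 + 12))*1014 - 119 = (9*4*13)*1014 - 119 = 468*1014 - 119 = 474552 - 119 = 474433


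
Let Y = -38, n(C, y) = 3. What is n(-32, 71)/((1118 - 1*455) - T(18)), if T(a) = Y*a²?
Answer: 1/4325 ≈ 0.00023121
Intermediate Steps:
T(a) = -38*a²
n(-32, 71)/((1118 - 1*455) - T(18)) = 3/((1118 - 1*455) - (-38)*18²) = 3/((1118 - 455) - (-38)*324) = 3/(663 - 1*(-12312)) = 3/(663 + 12312) = 3/12975 = 3*(1/12975) = 1/4325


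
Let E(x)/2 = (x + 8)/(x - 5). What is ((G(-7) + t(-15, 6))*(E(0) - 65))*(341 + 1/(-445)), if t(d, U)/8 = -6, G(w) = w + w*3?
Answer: 3932597504/2225 ≈ 1.7675e+6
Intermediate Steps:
G(w) = 4*w (G(w) = w + 3*w = 4*w)
t(d, U) = -48 (t(d, U) = 8*(-6) = -48)
E(x) = 2*(8 + x)/(-5 + x) (E(x) = 2*((x + 8)/(x - 5)) = 2*((8 + x)/(-5 + x)) = 2*(8 + x)/(-5 + x))
((G(-7) + t(-15, 6))*(E(0) - 65))*(341 + 1/(-445)) = ((4*(-7) - 48)*(2*(8 + 0)/(-5 + 0) - 65))*(341 + 1/(-445)) = ((-28 - 48)*(2*8/(-5) - 65))*(341 - 1/445) = -76*(2*(-1/5)*8 - 65)*(151744/445) = -76*(-16/5 - 65)*(151744/445) = -76*(-341/5)*(151744/445) = (25916/5)*(151744/445) = 3932597504/2225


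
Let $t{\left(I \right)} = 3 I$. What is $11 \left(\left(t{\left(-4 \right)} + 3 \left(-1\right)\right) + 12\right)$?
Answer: $-33$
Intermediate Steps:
$11 \left(\left(t{\left(-4 \right)} + 3 \left(-1\right)\right) + 12\right) = 11 \left(\left(3 \left(-4\right) + 3 \left(-1\right)\right) + 12\right) = 11 \left(\left(-12 - 3\right) + 12\right) = 11 \left(-15 + 12\right) = 11 \left(-3\right) = -33$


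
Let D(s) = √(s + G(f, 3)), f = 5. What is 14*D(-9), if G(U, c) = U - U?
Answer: 42*I ≈ 42.0*I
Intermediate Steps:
G(U, c) = 0
D(s) = √s (D(s) = √(s + 0) = √s)
14*D(-9) = 14*√(-9) = 14*(3*I) = 42*I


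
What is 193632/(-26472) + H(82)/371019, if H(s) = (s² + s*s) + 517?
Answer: -992659299/136411319 ≈ -7.2770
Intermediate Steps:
H(s) = 517 + 2*s² (H(s) = (s² + s²) + 517 = 2*s² + 517 = 517 + 2*s²)
193632/(-26472) + H(82)/371019 = 193632/(-26472) + (517 + 2*82²)/371019 = 193632*(-1/26472) + (517 + 2*6724)*(1/371019) = -8068/1103 + (517 + 13448)*(1/371019) = -8068/1103 + 13965*(1/371019) = -8068/1103 + 4655/123673 = -992659299/136411319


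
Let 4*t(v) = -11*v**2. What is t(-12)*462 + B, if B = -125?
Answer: -183077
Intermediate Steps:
t(v) = -11*v**2/4 (t(v) = (-11*v**2)/4 = -11*v**2/4)
t(-12)*462 + B = -11/4*(-12)**2*462 - 125 = -11/4*144*462 - 125 = -396*462 - 125 = -182952 - 125 = -183077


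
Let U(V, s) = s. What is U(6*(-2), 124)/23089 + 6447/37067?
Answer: 153451091/855839963 ≈ 0.17930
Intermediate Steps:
U(6*(-2), 124)/23089 + 6447/37067 = 124/23089 + 6447/37067 = 153451091/855839963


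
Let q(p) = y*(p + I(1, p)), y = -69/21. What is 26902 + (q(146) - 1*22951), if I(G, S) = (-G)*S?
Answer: 3951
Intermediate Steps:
I(G, S) = -G*S
y = -23/7 (y = -69*1/21 = -23/7 ≈ -3.2857)
q(p) = 0 (q(p) = -23*(p - 1*1*p)/7 = -23*(p - p)/7 = -23/7*0 = 0)
26902 + (q(146) - 1*22951) = 26902 + (0 - 1*22951) = 26902 + (0 - 22951) = 26902 - 22951 = 3951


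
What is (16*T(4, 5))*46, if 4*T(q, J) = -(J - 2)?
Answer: -552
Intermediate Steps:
T(q, J) = ½ - J/4 (T(q, J) = (-(J - 2))/4 = (-(-2 + J))/4 = (2 - J)/4 = ½ - J/4)
(16*T(4, 5))*46 = (16*(½ - ¼*5))*46 = (16*(½ - 5/4))*46 = (16*(-¾))*46 = -12*46 = -552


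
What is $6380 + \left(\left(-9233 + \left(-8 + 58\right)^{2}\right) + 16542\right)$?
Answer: $16189$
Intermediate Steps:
$6380 + \left(\left(-9233 + \left(-8 + 58\right)^{2}\right) + 16542\right) = 6380 + \left(\left(-9233 + 50^{2}\right) + 16542\right) = 6380 + \left(\left(-9233 + 2500\right) + 16542\right) = 6380 + \left(-6733 + 16542\right) = 6380 + 9809 = 16189$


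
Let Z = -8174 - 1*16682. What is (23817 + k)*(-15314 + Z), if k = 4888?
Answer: -1153079850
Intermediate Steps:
Z = -24856 (Z = -8174 - 16682 = -24856)
(23817 + k)*(-15314 + Z) = (23817 + 4888)*(-15314 - 24856) = 28705*(-40170) = -1153079850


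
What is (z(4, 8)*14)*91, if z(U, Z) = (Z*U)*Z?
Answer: 326144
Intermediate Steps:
z(U, Z) = U*Z**2 (z(U, Z) = (U*Z)*Z = U*Z**2)
(z(4, 8)*14)*91 = ((4*8**2)*14)*91 = ((4*64)*14)*91 = (256*14)*91 = 3584*91 = 326144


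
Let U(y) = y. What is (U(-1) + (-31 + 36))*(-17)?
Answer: -68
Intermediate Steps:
(U(-1) + (-31 + 36))*(-17) = (-1 + (-31 + 36))*(-17) = (-1 + 5)*(-17) = 4*(-17) = -68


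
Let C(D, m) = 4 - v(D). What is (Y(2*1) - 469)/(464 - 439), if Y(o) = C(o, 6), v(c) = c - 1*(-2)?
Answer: -469/25 ≈ -18.760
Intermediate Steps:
v(c) = 2 + c (v(c) = c + 2 = 2 + c)
C(D, m) = 2 - D (C(D, m) = 4 - (2 + D) = 4 + (-2 - D) = 2 - D)
Y(o) = 2 - o
(Y(2*1) - 469)/(464 - 439) = ((2 - 2) - 469)/(464 - 439) = ((2 - 1*2) - 469)/25 = ((2 - 2) - 469)*(1/25) = (0 - 469)*(1/25) = -469*1/25 = -469/25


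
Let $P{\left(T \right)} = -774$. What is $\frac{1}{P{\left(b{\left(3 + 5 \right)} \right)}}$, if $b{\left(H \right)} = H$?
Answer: $- \frac{1}{774} \approx -0.001292$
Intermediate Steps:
$\frac{1}{P{\left(b{\left(3 + 5 \right)} \right)}} = \frac{1}{-774} = - \frac{1}{774}$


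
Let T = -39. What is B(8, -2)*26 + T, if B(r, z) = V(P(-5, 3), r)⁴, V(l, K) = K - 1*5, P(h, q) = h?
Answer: 2067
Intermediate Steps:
V(l, K) = -5 + K (V(l, K) = K - 5 = -5 + K)
B(r, z) = (-5 + r)⁴
B(8, -2)*26 + T = (-5 + 8)⁴*26 - 39 = 3⁴*26 - 39 = 81*26 - 39 = 2106 - 39 = 2067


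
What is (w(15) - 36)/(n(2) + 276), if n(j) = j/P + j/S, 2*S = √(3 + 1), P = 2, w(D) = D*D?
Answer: 21/31 ≈ 0.67742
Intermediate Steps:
w(D) = D²
S = 1 (S = √(3 + 1)/2 = √4/2 = (½)*2 = 1)
n(j) = 3*j/2 (n(j) = j/2 + j/1 = j*(½) + j*1 = j/2 + j = 3*j/2)
(w(15) - 36)/(n(2) + 276) = (15² - 36)/((3/2)*2 + 276) = (225 - 36)/(3 + 276) = 189/279 = 189*(1/279) = 21/31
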